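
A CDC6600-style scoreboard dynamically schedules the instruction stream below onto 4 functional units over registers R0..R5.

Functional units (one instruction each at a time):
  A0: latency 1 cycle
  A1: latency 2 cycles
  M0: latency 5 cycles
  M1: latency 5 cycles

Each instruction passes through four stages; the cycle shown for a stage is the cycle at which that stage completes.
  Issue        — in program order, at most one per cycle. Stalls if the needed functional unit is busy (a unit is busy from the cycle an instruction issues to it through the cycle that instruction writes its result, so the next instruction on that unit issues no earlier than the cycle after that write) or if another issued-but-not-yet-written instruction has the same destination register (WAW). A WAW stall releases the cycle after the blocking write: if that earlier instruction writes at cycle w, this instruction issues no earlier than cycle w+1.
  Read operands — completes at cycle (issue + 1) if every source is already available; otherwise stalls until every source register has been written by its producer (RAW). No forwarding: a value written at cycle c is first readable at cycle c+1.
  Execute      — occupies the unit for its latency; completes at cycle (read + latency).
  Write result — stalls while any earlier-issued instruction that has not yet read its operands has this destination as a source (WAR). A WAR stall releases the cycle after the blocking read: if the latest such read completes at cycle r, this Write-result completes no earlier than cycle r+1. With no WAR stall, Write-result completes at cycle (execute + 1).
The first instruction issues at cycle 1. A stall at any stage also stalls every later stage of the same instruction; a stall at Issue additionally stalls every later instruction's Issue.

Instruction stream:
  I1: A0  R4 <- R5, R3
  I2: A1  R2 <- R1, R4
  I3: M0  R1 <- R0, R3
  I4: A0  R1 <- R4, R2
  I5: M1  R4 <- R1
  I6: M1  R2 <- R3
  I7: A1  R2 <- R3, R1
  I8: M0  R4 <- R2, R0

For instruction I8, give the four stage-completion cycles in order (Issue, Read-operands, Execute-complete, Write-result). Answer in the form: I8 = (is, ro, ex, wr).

I8 = (31, 35, 40, 41)

I1 -> (1, 2, 3, 4)
I2 -> (2, 5, 7, 8)  // RAW R4: wait I1 write@4
I3 -> (3, 4, 9, 10)
I4 -> (11, 12, 13, 14)  // WAW R1: wait I3 write@10
I5 -> (12, 15, 20, 21)  // RAW R1: wait I4 write@14
I6 -> (22, 23, 28, 29)  // struct: M1 busy until I5 writes@21
I7 -> (30, 31, 33, 34)  // WAW R2: wait I6 write@29
I8 -> (31, 35, 40, 41)  // RAW R2: wait I7 write@34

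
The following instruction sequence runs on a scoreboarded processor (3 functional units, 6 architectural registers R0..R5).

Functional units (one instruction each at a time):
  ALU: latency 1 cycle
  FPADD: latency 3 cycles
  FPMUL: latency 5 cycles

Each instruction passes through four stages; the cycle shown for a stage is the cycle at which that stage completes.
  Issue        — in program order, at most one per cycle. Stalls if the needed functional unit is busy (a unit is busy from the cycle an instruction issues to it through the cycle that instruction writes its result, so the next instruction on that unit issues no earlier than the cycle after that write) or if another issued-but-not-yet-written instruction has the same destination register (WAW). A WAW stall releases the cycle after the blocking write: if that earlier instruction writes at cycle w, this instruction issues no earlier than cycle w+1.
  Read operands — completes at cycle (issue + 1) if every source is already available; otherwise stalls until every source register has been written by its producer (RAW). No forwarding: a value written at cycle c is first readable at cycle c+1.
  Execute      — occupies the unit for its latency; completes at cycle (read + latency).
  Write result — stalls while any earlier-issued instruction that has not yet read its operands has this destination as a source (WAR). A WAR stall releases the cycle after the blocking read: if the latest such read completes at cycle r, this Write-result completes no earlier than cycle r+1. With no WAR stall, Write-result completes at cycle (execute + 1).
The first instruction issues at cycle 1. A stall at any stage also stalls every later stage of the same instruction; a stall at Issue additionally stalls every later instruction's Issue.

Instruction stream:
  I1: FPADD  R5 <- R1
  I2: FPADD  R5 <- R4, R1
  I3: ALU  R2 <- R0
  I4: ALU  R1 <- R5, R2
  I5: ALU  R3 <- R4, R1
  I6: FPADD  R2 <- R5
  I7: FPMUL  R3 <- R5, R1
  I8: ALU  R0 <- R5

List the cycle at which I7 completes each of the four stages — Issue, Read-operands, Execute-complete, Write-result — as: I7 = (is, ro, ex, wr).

I1 -> (1, 2, 5, 6)
I2 -> (7, 8, 11, 12)  // struct: FPADD busy until I1 writes@6
I3 -> (8, 9, 10, 11)
I4 -> (12, 13, 14, 15)  // struct: ALU busy until I3 writes@11
I5 -> (16, 17, 18, 19)  // struct: ALU busy until I4 writes@15
I6 -> (17, 18, 21, 22)
I7 -> (20, 21, 26, 27)  // WAW R3: wait I5 write@19
I8 -> (21, 22, 23, 24)

I7 = (20, 21, 26, 27)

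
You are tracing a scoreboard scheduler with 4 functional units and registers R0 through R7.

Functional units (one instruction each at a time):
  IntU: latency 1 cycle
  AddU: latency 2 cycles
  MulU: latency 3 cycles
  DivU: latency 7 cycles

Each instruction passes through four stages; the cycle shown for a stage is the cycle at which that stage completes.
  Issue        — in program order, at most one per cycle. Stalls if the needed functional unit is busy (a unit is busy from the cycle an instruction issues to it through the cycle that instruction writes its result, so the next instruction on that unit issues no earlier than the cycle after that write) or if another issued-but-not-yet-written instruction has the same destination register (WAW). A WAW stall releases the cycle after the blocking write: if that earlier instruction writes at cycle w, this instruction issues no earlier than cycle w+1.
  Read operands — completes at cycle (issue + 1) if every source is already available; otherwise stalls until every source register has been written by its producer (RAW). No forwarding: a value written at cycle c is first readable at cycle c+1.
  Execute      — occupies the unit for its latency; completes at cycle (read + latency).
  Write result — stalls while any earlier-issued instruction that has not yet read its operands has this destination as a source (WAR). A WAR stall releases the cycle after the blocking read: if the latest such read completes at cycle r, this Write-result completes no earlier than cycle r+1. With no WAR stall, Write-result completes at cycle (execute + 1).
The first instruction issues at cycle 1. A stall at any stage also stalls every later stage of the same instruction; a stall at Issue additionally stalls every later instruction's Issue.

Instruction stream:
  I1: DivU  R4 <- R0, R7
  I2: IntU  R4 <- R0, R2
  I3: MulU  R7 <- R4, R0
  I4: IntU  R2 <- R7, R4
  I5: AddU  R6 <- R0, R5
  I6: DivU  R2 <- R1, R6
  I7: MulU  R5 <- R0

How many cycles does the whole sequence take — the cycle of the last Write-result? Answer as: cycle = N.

cycle = 32

cycle 1: I1→DivU
cycle 2: I1 RO
cycle 9: I1 EX
cycle 10: I1 WR R4
cycle 11: I2→IntU
cycle 12: I2 RO | I3→MulU
cycle 13: I2 EX
cycle 14: I2 WR R4
cycle 15: I3 RO | I4→IntU
cycle 16: I5→AddU
cycle 17: I5 RO
cycle 18: I3 EX
cycle 19: I3 WR R7 | I5 EX
cycle 20: I4 RO | I5 WR R6
cycle 21: I4 EX
cycle 22: I4 WR R2
cycle 23: I6→DivU
cycle 24: I6 RO | I7→MulU
cycle 25: I7 RO
cycle 28: I7 EX
cycle 29: I7 WR R5
cycle 31: I6 EX
cycle 32: I6 WR R2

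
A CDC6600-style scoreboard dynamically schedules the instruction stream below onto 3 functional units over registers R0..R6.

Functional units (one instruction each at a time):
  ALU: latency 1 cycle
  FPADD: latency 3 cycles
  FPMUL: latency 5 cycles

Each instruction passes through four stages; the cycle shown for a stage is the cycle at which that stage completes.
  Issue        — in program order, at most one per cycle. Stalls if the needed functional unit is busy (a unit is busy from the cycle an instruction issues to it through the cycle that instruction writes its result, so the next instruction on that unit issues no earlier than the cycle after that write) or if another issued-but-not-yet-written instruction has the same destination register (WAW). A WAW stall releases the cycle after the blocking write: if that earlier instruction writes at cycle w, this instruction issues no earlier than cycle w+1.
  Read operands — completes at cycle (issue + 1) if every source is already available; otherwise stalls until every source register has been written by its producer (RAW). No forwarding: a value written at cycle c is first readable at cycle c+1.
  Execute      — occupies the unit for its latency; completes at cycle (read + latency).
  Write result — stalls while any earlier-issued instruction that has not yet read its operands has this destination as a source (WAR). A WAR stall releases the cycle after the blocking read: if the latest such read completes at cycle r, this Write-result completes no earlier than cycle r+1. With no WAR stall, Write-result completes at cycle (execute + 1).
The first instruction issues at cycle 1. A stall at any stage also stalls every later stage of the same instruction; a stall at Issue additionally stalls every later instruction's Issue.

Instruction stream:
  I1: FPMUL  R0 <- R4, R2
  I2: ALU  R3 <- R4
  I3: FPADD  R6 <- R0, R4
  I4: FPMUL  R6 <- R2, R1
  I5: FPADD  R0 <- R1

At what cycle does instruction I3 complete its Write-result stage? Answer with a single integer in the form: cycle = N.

[I1] 1/2/7/8
[I2] 2/3/4/5
[I3] 3/9/12/13  (RAW R0: wait I1 write@8)
[I4] 14/15/20/21  (WAW R6: wait I3 write@13)
[I5] 15/16/19/20

cycle = 13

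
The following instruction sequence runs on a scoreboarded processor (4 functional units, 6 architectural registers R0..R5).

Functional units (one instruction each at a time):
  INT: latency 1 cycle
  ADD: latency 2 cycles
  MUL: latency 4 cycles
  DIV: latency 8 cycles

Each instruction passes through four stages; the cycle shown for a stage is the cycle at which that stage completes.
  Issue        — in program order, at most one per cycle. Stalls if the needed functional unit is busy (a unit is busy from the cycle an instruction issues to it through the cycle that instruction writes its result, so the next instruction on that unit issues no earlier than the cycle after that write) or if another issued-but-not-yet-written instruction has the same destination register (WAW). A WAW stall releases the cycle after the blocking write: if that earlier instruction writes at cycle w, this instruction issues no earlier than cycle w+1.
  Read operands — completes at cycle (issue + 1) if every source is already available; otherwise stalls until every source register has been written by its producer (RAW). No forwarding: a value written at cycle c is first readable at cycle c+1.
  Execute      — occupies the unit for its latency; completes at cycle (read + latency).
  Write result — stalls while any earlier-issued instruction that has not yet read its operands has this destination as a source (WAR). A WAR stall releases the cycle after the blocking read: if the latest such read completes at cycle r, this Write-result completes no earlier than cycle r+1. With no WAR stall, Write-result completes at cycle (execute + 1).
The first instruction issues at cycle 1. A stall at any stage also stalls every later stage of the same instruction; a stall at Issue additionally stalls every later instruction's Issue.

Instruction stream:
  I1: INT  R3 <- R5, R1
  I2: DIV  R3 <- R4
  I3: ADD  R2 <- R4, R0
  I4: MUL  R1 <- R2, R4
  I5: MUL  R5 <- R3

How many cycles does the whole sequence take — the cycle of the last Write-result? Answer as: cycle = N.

cycle = 23

I1  is:1  ro:2  ex:3  wr:4
I2  is:5  ro:6  ex:14  wr:15  — WAW R3: wait I1 write@4
I3  is:6  ro:7  ex:9  wr:10
I4  is:7  ro:11  ex:15  wr:16  — RAW R2: wait I3 write@10
I5  is:17  ro:18  ex:22  wr:23  — struct: MUL busy until I4 writes@16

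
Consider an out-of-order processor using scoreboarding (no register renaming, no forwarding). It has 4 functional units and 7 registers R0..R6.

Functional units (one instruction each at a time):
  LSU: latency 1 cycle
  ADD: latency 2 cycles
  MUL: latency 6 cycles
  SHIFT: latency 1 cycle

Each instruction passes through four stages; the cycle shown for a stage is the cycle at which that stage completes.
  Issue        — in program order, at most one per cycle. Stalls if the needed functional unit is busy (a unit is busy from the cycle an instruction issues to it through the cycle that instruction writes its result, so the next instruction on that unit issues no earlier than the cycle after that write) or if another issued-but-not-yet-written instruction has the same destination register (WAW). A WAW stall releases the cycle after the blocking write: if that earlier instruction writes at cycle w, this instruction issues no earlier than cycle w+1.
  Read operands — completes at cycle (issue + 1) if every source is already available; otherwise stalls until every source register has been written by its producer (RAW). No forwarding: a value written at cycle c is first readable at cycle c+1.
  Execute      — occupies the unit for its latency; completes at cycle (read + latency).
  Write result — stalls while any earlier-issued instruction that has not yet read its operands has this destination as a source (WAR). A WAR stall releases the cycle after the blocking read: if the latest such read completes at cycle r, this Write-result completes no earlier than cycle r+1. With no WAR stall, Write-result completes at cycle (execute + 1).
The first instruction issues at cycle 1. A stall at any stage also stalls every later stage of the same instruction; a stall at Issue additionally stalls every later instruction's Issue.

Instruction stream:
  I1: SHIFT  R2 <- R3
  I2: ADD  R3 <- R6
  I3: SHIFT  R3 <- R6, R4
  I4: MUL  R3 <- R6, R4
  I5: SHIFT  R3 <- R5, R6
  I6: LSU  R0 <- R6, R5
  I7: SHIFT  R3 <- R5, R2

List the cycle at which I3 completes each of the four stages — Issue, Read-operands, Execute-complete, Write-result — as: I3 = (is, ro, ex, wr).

[I1] 1/2/3/4
[I2] 2/3/5/6
[I3] 7/8/9/10  (WAW R3: wait I2 write@6)
[I4] 11/12/18/19  (WAW R3: wait I3 write@10)
[I5] 20/21/22/23  (WAW R3: wait I4 write@19)
[I6] 21/22/23/24
[I7] 24/25/26/27  (struct: SHIFT busy until I5 writes@23)

I3 = (7, 8, 9, 10)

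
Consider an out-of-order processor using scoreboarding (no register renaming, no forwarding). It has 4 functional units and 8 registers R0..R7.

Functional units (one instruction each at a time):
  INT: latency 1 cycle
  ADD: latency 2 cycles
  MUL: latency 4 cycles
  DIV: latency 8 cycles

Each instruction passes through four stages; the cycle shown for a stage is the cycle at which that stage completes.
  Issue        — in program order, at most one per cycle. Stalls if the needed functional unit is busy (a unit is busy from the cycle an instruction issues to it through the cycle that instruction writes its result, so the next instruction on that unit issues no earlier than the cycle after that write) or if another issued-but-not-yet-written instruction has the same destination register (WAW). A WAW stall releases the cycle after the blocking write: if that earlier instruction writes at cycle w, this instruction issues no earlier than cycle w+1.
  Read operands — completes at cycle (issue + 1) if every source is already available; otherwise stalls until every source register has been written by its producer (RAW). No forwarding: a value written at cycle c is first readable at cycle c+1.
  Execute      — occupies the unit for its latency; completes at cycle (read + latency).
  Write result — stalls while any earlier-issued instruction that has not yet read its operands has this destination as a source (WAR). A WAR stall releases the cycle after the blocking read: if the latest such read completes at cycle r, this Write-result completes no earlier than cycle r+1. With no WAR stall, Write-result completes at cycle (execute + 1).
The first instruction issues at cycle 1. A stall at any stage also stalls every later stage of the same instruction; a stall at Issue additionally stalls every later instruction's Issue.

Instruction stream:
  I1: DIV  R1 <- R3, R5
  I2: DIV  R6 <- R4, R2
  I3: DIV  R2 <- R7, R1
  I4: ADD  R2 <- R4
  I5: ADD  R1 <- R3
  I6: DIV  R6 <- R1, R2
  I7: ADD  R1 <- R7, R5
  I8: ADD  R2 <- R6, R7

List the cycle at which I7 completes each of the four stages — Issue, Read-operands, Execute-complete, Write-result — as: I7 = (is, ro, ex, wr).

I7 = (44, 45, 47, 48)

c1: I1→DIV
c2: I1 RO
c10: I1 EX
c11: I1 WR R1
c12: I2→DIV
c13: I2 RO
c21: I2 EX
c22: I2 WR R6
c23: I3→DIV
c24: I3 RO
c32: I3 EX
c33: I3 WR R2
c34: I4→ADD
c35: I4 RO
c37: I4 EX
c38: I4 WR R2
c39: I5→ADD
c40: I5 RO; I6→DIV
c42: I5 EX
c43: I5 WR R1
c44: I6 RO; I7→ADD
c45: I7 RO
c47: I7 EX
c48: I7 WR R1
c49: I8→ADD
c52: I6 EX
c53: I6 WR R6
c54: I8 RO
c56: I8 EX
c57: I8 WR R2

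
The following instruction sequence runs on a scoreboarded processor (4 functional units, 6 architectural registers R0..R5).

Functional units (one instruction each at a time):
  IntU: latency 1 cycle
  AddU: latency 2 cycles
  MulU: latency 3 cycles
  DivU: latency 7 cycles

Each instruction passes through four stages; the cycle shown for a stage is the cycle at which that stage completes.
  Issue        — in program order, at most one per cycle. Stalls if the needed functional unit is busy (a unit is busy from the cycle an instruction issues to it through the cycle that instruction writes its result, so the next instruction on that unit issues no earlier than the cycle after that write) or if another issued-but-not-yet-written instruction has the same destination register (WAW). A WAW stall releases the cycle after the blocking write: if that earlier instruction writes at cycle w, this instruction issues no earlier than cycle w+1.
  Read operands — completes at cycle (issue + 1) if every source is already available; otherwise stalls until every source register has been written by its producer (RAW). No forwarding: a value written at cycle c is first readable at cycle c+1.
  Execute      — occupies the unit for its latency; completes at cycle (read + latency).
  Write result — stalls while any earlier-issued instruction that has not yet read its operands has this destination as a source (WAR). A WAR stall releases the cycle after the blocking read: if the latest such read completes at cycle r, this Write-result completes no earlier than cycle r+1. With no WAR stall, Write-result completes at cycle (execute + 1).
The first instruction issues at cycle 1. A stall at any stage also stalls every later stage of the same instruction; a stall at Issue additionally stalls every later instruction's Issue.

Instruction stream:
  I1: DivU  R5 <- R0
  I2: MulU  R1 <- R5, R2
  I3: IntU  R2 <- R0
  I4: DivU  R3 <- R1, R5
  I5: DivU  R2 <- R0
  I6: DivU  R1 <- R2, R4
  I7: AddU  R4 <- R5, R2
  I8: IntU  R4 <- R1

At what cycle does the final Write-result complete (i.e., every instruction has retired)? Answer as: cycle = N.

I1: IS=1 RO=2 EX=9 WR=10
I2: IS=2 RO=11 EX=14 WR=15  [RAW R5: wait I1 write@10]
I3: IS=3 RO=4 EX=5 WR=12  [WAR R2: wait I2 read@11]
I4: IS=11 RO=16 EX=23 WR=24  [struct: DivU busy until I1 writes@10; RAW R1: wait I2 write@15]
I5: IS=25 RO=26 EX=33 WR=34  [struct: DivU busy until I4 writes@24]
I6: IS=35 RO=36 EX=43 WR=44  [struct: DivU busy until I5 writes@34]
I7: IS=36 RO=37 EX=39 WR=40
I8: IS=41 RO=45 EX=46 WR=47  [WAW R4: wait I7 write@40; RAW R1: wait I6 write@44]

cycle = 47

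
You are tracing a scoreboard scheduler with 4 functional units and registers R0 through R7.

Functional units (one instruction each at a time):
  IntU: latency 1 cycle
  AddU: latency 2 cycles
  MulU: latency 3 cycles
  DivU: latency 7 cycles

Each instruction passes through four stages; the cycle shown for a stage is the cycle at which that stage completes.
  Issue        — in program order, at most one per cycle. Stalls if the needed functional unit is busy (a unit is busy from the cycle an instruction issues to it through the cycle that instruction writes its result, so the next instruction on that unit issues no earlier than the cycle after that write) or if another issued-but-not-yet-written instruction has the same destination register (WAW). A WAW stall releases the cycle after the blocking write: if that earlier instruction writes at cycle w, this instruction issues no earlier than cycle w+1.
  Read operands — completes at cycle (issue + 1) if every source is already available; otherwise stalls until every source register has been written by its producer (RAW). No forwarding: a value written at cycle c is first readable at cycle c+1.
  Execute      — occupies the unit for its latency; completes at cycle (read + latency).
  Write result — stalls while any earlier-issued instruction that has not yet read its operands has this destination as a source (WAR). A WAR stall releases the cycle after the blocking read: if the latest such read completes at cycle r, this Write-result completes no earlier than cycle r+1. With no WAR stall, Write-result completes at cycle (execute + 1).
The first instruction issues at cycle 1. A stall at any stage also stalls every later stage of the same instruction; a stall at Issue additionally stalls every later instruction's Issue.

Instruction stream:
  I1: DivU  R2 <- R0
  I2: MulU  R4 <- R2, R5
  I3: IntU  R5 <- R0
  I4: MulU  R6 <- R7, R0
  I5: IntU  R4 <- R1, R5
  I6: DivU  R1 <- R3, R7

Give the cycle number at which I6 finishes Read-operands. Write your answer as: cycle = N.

cycle 1: I1 dispatched to DivU
cycle 2: I1 operands ready | I2 dispatched to MulU
cycle 3: I3 dispatched to IntU
cycle 4: I3 operands ready
cycle 5: I3 complete
cycle 9: I1 complete
cycle 10: R2←I1
cycle 11: I2 operands ready
cycle 12: R5←I3
cycle 14: I2 complete
cycle 15: R4←I2
cycle 16: I4 dispatched to MulU
cycle 17: I4 operands ready | I5 dispatched to IntU
cycle 18: I5 operands ready | I6 dispatched to DivU
cycle 19: I5 complete | I6 operands ready
cycle 20: I4 complete | R4←I5
cycle 21: R6←I4
cycle 26: I6 complete
cycle 27: R1←I6

cycle = 19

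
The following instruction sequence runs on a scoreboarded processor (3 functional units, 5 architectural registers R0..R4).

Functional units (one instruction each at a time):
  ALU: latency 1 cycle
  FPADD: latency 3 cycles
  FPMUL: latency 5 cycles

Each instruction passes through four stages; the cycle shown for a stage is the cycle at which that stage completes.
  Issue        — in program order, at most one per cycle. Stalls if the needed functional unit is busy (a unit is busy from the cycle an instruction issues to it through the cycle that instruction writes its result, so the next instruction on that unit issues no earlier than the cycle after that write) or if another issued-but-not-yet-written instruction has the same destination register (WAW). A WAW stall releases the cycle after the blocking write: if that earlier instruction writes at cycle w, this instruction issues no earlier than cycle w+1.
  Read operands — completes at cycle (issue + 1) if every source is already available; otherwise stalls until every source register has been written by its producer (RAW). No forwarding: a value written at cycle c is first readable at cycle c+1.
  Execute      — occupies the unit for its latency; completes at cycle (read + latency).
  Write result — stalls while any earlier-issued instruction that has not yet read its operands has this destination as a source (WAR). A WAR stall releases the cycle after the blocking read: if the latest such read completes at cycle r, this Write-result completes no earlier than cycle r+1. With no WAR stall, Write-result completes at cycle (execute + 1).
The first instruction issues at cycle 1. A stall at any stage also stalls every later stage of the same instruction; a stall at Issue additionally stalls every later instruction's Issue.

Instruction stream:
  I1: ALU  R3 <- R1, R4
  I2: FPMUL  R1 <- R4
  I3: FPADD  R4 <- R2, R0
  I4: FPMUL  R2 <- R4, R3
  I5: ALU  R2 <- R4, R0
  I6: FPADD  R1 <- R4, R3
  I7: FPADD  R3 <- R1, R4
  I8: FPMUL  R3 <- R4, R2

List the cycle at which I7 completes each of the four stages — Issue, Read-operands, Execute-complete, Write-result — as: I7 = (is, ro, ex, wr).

I7 = (25, 26, 29, 30)

  I1 | 1 | 2 | 3 | 4
  I2 | 2 | 3 | 8 | 9
  I3 | 3 | 4 | 7 | 8
  I4 | 10 | 11 | 16 | 17   struct: FPMUL busy until I2 writes@9
  I5 | 18 | 19 | 20 | 21   WAW R2: wait I4 write@17
  I6 | 19 | 20 | 23 | 24
  I7 | 25 | 26 | 29 | 30   struct: FPADD busy until I6 writes@24
  I8 | 31 | 32 | 37 | 38   WAW R3: wait I7 write@30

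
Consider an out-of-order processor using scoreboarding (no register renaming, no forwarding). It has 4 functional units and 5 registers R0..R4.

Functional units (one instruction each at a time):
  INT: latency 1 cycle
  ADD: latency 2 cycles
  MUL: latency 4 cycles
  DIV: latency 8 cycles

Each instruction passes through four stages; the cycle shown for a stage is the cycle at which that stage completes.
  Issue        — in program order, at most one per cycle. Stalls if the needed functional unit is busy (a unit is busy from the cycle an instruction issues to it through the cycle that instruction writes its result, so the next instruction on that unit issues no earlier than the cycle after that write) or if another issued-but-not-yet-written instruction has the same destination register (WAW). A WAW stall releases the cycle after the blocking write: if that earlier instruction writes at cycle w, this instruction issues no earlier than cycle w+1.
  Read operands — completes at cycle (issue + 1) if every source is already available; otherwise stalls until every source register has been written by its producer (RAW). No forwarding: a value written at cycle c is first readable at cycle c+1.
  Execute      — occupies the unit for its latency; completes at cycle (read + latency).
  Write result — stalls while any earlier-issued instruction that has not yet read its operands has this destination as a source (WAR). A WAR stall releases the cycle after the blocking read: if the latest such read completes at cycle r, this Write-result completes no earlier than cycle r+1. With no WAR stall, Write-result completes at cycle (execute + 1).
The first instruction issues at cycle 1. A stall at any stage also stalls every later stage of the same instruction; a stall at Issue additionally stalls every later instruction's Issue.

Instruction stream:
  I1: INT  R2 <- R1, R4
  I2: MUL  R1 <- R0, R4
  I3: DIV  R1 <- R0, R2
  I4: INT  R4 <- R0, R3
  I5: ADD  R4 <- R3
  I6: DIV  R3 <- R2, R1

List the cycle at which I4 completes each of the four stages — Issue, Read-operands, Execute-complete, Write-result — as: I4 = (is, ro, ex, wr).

I1  is:1  ro:2  ex:3  wr:4
I2  is:2  ro:3  ex:7  wr:8
I3  is:9  ro:10  ex:18  wr:19  — WAW R1: wait I2 write@8
I4  is:10  ro:11  ex:12  wr:13
I5  is:14  ro:15  ex:17  wr:18  — WAW R4: wait I4 write@13
I6  is:20  ro:21  ex:29  wr:30  — struct: DIV busy until I3 writes@19

I4 = (10, 11, 12, 13)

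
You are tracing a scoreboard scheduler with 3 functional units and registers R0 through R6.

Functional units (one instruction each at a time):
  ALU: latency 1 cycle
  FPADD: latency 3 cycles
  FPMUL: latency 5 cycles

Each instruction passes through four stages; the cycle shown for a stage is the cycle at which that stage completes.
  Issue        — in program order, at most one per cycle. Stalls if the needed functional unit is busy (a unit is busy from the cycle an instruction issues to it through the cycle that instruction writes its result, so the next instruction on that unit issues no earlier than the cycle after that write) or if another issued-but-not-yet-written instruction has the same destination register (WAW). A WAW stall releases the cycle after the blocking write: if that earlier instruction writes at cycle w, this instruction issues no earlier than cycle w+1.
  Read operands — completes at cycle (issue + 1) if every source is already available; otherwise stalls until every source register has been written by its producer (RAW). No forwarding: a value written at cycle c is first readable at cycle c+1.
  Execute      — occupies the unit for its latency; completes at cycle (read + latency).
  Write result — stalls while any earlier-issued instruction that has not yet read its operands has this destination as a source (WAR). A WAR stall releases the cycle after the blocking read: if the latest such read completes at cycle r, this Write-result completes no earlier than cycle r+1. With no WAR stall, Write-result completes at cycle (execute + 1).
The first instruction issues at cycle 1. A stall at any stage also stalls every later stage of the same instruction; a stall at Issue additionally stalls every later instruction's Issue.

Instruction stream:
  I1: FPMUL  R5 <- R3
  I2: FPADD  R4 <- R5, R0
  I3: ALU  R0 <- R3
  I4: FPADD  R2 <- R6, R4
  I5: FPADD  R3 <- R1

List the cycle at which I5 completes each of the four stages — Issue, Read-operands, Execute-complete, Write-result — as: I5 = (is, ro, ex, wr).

cycle 1: issue I1 (FPMUL)
cycle 2: I1 read-ops · issue I2 (FPADD)
cycle 3: issue I3 (ALU)
cycle 4: I3 read-ops
cycle 5: I3 finished on ALU
cycle 7: I1 finished on FPMUL
cycle 8: I1→R5
cycle 9: I2 read-ops
cycle 10: I3→R0
cycle 12: I2 finished on FPADD
cycle 13: I2→R4
cycle 14: issue I4 (FPADD)
cycle 15: I4 read-ops
cycle 18: I4 finished on FPADD
cycle 19: I4→R2
cycle 20: issue I5 (FPADD)
cycle 21: I5 read-ops
cycle 24: I5 finished on FPADD
cycle 25: I5→R3

I5 = (20, 21, 24, 25)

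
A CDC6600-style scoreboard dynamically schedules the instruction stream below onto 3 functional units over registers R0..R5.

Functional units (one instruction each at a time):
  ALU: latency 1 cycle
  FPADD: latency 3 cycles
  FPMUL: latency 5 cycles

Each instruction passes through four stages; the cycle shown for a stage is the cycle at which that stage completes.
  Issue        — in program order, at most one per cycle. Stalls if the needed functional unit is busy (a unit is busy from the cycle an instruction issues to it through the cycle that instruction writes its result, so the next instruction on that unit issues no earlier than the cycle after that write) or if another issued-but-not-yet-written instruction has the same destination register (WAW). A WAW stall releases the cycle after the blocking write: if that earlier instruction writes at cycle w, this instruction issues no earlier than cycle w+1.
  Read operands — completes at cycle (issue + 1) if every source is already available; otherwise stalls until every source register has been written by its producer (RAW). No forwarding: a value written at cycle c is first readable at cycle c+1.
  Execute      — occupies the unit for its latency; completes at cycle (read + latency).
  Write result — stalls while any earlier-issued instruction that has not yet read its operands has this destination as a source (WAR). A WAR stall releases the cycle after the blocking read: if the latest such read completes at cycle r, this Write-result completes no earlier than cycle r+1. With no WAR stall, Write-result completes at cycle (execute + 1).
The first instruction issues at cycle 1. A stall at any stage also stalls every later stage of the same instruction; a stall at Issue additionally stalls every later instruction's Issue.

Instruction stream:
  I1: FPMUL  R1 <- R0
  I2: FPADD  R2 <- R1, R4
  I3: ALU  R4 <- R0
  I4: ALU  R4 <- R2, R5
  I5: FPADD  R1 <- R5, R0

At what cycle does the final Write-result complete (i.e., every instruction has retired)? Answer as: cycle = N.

I1  is:1  ro:2  ex:7  wr:8
I2  is:2  ro:9  ex:12  wr:13  — RAW R1: wait I1 write@8
I3  is:3  ro:4  ex:5  wr:10  — WAR R4: wait I2 read@9
I4  is:11  ro:14  ex:15  wr:16  — struct: ALU busy until I3 writes@10, RAW R2: wait I2 write@13
I5  is:14  ro:15  ex:18  wr:19  — struct: FPADD busy until I2 writes@13

cycle = 19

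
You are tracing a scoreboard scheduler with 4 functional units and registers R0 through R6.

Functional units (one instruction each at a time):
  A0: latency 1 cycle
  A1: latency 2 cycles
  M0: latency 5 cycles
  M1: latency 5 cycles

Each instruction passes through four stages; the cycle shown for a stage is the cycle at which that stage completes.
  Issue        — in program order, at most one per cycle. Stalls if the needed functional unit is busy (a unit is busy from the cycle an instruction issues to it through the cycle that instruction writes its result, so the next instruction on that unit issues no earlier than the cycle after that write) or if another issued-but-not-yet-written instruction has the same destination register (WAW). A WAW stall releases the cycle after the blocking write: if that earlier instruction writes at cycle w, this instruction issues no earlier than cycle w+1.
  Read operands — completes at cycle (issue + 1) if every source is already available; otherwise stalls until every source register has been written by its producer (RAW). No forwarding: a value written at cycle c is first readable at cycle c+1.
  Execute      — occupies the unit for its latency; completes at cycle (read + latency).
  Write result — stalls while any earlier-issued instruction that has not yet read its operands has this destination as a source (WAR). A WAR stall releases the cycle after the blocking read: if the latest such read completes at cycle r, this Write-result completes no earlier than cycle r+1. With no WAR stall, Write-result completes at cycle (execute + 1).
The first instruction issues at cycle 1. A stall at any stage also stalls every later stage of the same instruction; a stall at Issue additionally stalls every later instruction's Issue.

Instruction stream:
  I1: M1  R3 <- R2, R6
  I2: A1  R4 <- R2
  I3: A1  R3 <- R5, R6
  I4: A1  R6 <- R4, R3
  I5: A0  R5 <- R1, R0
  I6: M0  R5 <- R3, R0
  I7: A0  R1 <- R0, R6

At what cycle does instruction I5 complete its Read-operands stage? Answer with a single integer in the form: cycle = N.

  I1 | 1 | 2 | 7 | 8
  I2 | 2 | 3 | 5 | 6
  I3 | 9 | 10 | 12 | 13   WAW R3: wait I1 write@8
  I4 | 14 | 15 | 17 | 18   struct: A1 busy until I3 writes@13
  I5 | 15 | 16 | 17 | 18
  I6 | 19 | 20 | 25 | 26   WAW R5: wait I5 write@18
  I7 | 20 | 21 | 22 | 23

cycle = 16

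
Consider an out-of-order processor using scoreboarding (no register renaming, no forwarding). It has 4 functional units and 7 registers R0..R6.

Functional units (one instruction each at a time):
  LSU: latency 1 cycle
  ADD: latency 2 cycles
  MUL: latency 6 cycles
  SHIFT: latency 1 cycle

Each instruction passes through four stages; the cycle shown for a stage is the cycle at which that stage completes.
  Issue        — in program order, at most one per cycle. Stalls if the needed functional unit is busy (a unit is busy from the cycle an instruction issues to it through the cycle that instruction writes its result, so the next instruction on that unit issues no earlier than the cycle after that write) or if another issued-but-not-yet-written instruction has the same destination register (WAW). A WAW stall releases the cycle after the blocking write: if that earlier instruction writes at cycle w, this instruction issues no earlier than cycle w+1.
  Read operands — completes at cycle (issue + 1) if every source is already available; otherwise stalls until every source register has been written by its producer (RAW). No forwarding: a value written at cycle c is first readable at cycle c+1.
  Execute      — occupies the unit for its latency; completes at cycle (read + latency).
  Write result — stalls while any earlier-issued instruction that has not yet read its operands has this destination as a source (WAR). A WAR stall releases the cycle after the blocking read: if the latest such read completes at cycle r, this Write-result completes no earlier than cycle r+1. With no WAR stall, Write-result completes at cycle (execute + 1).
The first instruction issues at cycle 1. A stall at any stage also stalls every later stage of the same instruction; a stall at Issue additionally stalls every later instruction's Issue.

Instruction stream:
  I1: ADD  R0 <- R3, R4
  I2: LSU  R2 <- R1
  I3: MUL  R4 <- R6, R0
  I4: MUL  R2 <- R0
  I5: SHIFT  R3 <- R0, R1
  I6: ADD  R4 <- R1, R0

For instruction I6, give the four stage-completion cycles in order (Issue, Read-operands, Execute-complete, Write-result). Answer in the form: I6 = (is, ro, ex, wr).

I1: IS=1 RO=2 EX=4 WR=5
I2: IS=2 RO=3 EX=4 WR=5
I3: IS=3 RO=6 EX=12 WR=13  [RAW R0: wait I1 write@5]
I4: IS=14 RO=15 EX=21 WR=22  [struct: MUL busy until I3 writes@13]
I5: IS=15 RO=16 EX=17 WR=18
I6: IS=16 RO=17 EX=19 WR=20

I6 = (16, 17, 19, 20)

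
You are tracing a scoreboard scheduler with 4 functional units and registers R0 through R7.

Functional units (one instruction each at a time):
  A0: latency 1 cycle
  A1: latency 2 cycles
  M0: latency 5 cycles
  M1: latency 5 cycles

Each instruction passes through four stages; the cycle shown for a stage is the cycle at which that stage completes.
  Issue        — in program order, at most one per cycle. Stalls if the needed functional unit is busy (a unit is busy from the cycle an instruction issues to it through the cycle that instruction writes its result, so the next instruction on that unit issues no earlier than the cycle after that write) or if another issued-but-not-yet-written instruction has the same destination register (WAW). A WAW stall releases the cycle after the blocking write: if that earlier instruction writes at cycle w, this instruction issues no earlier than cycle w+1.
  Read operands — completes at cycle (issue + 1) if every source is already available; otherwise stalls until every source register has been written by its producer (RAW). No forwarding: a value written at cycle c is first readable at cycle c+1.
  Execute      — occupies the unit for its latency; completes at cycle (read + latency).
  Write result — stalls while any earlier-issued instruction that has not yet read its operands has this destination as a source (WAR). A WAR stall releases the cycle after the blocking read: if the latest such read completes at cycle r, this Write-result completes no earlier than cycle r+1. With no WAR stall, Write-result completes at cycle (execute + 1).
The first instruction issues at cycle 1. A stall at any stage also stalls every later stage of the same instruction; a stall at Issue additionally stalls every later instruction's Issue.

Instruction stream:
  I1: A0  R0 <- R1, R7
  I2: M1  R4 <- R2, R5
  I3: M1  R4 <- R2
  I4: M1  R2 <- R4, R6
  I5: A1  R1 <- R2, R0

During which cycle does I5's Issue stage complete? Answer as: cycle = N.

[I1] 1/2/3/4
[I2] 2/3/8/9
[I3] 10/11/16/17  (struct: M1 busy until I2 writes@9)
[I4] 18/19/24/25  (struct: M1 busy until I3 writes@17)
[I5] 19/26/28/29  (RAW R2: wait I4 write@25)

cycle = 19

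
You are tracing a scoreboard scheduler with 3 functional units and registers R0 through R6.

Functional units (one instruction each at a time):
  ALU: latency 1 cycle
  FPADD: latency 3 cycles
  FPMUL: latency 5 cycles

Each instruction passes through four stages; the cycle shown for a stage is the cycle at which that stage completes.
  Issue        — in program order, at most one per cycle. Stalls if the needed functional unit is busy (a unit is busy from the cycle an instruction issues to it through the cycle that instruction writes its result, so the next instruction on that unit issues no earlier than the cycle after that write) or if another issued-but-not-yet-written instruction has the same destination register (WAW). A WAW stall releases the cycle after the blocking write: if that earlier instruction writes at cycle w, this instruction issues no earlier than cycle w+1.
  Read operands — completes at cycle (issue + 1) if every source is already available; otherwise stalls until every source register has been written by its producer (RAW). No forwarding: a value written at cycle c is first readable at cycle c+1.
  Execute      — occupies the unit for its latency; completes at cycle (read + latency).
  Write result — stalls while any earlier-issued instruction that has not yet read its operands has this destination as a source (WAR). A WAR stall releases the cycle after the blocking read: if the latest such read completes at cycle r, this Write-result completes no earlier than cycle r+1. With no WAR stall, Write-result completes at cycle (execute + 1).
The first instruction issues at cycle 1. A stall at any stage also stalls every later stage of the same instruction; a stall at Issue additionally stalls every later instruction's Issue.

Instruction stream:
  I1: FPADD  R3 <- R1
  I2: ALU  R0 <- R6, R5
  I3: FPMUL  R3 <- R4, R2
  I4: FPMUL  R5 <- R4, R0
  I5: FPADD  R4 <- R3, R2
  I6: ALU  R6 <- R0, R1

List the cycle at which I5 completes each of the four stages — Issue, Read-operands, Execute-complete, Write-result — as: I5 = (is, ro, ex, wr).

I5 = (16, 17, 20, 21)

I1: IS=1 RO=2 EX=5 WR=6
I2: IS=2 RO=3 EX=4 WR=5
I3: IS=7 RO=8 EX=13 WR=14  [WAW R3: wait I1 write@6]
I4: IS=15 RO=16 EX=21 WR=22  [struct: FPMUL busy until I3 writes@14]
I5: IS=16 RO=17 EX=20 WR=21
I6: IS=17 RO=18 EX=19 WR=20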